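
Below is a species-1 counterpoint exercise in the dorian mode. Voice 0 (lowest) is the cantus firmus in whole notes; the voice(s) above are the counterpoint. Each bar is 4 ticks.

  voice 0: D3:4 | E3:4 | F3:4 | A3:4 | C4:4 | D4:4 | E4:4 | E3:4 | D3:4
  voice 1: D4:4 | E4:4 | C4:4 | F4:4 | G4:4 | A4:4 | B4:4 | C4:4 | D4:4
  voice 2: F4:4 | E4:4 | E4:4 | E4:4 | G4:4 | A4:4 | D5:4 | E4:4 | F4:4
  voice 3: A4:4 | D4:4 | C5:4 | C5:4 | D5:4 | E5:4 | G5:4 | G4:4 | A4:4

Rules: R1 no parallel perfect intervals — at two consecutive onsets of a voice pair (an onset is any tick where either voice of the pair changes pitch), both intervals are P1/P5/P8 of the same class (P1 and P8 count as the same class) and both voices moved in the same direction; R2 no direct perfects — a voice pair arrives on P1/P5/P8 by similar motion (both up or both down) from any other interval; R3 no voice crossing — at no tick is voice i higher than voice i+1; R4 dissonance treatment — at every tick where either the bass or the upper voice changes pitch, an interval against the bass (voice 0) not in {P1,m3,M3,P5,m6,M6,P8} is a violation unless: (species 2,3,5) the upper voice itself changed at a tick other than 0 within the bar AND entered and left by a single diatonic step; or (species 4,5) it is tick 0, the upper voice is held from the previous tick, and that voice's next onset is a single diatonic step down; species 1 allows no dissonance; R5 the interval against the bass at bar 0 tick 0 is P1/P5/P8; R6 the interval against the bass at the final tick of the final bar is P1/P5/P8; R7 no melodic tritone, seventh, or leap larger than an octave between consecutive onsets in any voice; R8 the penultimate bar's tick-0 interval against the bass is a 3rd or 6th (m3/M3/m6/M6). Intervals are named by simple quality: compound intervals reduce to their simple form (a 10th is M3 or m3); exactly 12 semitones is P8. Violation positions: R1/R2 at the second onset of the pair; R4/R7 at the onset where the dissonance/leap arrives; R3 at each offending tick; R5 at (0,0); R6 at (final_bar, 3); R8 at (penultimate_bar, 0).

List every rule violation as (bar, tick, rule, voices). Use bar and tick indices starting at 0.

bar 0: v0=D3 v1=D4 v2=F4 v3=A4 downbeat P5
bar 1: v0=E3 v1=E4 v2=E4 v3=D4 downbeat m7
bar 2: v0=F3 v1=C4 v2=E4 v3=C5 downbeat P5
bar 3: v0=A3 v1=F4 v2=E4 v3=C5 downbeat m3
bar 4: v0=C4 v1=G4 v2=G4 v3=D5 downbeat M2
bar 5: v0=D4 v1=A4 v2=A4 v3=E5 downbeat M2
bar 6: v0=E4 v1=B4 v2=D5 v3=G5 downbeat m3
bar 7: v0=E3 v1=C4 v2=E4 v3=G4 downbeat m3
bar 8: v0=D3 v1=D4 v2=F4 v3=A4 downbeat P5
  -> R5 @ bar 0 tick 0 v(0, 2): opens on m3
  -> R1 @ bar 1 tick 0 v(0, 1): D3/D4 P8 -> E3/E4 P8 similar
  -> R3 @ bar 1 tick 0 v(2, 3): E4 above D4
  -> R4 @ bar 1 tick 0 v(0, 3): E3/D4 m7 untreated
  -> R3 @ bar 1 tick 1 v(2, 3): E4 above D4
  -> R3 @ bar 1 tick 2 v(2, 3): E4 above D4
  -> R3 @ bar 1 tick 3 v(2, 3): E4 above D4
  -> R2 @ bar 2 tick 0 v(0, 3): E3/D4 m7 -> F3/C5 P5 similar
  -> R4 @ bar 2 tick 0 v(0, 2): F3/E4 M7 untreated
  -> R7 @ bar 2 tick 0 v(3,): D4->C5 leap 10st
  -> R3 @ bar 3 tick 0 v(1, 2): F4 above E4
  -> R3 @ bar 3 tick 1 v(1, 2): F4 above E4
  -> R3 @ bar 3 tick 2 v(1, 2): F4 above E4
  -> R3 @ bar 3 tick 3 v(1, 2): F4 above E4
  -> R1 @ bar 4 tick 0 v(0, 2): A3/E4 P5 -> C4/G4 P5 similar
  -> R1 @ bar 4 tick 0 v(1, 3): F4/C5 P5 -> G4/D5 P5 similar
  -> R2 @ bar 4 tick 0 v(0, 1): A3/F4 m6 -> C4/G4 P5 similar
  -> R2 @ bar 4 tick 0 v(1, 2): F4/E4 m2 -> G4/G4 P1 similar
  -> R2 @ bar 4 tick 0 v(2, 3): E4/C5 m6 -> G4/D5 P5 similar
  -> R4 @ bar 4 tick 0 v(0, 3): C4/D5 M2 untreated
  -> R1 @ bar 5 tick 0 v(0, 1): C4/G4 P5 -> D4/A4 P5 similar
  -> R1 @ bar 5 tick 0 v(0, 2): C4/G4 P5 -> D4/A4 P5 similar
  -> R1 @ bar 5 tick 0 v(1, 2): G4/G4 P1 -> A4/A4 P1 similar
  -> R1 @ bar 5 tick 0 v(1, 3): G4/D5 P5 -> A4/E5 P5 similar
  -> R1 @ bar 5 tick 0 v(2, 3): G4/D5 P5 -> A4/E5 P5 similar
  -> R4 @ bar 5 tick 0 v(0, 3): D4/E5 M2 untreated
  -> R1 @ bar 6 tick 0 v(0, 1): D4/A4 P5 -> E4/B4 P5 similar
  -> R4 @ bar 6 tick 0 v(0, 2): E4/D5 m7 untreated
  -> R2 @ bar 7 tick 0 v(0, 2): E4/D5 m7 -> E3/E4 P8 similar
  -> R2 @ bar 7 tick 0 v(1, 3): B4/G5 m6 -> C4/G4 P5 similar
  -> R7 @ bar 7 tick 0 v(1,): B4->C4 leap 11st
  -> R7 @ bar 7 tick 0 v(2,): D5->E4 leap 10st
  -> R8 @ bar 7 tick 0 v(0, 2): penult P8 not 3rd/6th
  -> R1 @ bar 8 tick 0 v(1, 3): C4/G4 P5 -> D4/A4 P5 similar
  -> R6 @ bar 8 tick 3 v(0, 2): closes on m3

(0, 0, R5, (0, 2))
(1, 0, R1, (0, 1))
(1, 0, R3, (2, 3))
(1, 0, R4, (0, 3))
(1, 1, R3, (2, 3))
(1, 2, R3, (2, 3))
(1, 3, R3, (2, 3))
(2, 0, R2, (0, 3))
(2, 0, R4, (0, 2))
(2, 0, R7, (3,))
(3, 0, R3, (1, 2))
(3, 1, R3, (1, 2))
(3, 2, R3, (1, 2))
(3, 3, R3, (1, 2))
(4, 0, R1, (0, 2))
(4, 0, R1, (1, 3))
(4, 0, R2, (0, 1))
(4, 0, R2, (1, 2))
(4, 0, R2, (2, 3))
(4, 0, R4, (0, 3))
(5, 0, R1, (0, 1))
(5, 0, R1, (0, 2))
(5, 0, R1, (1, 2))
(5, 0, R1, (1, 3))
(5, 0, R1, (2, 3))
(5, 0, R4, (0, 3))
(6, 0, R1, (0, 1))
(6, 0, R4, (0, 2))
(7, 0, R2, (0, 2))
(7, 0, R2, (1, 3))
(7, 0, R7, (1,))
(7, 0, R7, (2,))
(7, 0, R8, (0, 2))
(8, 0, R1, (1, 3))
(8, 3, R6, (0, 2))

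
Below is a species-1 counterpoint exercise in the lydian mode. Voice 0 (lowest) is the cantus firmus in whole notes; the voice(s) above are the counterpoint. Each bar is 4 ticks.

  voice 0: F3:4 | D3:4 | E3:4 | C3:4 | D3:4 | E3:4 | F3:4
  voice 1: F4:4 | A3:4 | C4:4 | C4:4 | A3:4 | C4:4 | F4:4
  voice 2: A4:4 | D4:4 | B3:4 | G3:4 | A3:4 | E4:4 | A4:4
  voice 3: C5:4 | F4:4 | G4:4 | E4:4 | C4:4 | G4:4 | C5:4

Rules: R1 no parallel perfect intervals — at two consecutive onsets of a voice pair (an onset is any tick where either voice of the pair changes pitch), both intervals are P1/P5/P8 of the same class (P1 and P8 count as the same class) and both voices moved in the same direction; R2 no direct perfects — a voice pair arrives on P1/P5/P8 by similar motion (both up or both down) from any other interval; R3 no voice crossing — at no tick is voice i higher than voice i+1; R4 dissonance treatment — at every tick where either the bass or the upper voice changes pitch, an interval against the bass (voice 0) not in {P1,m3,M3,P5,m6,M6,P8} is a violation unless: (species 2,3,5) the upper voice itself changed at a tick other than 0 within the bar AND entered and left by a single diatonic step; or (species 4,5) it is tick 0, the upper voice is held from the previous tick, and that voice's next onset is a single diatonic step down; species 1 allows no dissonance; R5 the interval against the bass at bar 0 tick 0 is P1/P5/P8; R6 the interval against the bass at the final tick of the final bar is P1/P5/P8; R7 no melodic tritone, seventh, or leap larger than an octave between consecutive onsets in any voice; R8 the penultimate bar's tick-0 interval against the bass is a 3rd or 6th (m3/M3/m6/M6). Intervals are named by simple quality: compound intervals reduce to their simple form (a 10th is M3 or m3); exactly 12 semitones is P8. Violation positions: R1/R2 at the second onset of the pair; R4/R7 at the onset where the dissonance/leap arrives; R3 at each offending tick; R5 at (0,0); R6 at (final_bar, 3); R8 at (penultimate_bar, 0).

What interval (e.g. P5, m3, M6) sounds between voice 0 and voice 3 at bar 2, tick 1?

m3

voice 0=E3 voice 3=G4 -> m3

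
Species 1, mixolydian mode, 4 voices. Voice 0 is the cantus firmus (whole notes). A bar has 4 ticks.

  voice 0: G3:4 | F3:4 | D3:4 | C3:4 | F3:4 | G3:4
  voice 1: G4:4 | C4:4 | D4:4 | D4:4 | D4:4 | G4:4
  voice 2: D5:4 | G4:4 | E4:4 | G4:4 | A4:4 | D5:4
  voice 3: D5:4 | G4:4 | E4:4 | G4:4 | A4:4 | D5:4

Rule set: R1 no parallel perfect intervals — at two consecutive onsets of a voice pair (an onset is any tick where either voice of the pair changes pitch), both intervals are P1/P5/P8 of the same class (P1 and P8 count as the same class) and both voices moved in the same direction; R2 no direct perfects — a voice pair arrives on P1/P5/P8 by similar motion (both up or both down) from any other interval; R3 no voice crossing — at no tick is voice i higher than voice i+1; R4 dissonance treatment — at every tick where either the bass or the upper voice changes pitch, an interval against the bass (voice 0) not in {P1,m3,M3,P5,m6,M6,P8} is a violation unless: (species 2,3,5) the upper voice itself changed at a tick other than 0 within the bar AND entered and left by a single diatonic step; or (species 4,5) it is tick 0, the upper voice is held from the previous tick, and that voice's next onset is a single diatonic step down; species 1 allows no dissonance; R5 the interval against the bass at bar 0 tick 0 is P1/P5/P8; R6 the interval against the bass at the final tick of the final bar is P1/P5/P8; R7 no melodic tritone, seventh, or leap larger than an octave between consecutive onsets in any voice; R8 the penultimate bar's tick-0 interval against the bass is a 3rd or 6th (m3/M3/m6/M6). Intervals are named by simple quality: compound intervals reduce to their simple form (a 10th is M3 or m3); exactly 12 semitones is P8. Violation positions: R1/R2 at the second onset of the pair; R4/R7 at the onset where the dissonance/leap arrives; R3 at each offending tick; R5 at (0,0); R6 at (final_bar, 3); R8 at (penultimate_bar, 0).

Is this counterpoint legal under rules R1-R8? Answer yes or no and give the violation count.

bar 0: v0=G3 v1=G4 v2=D5 v3=D5 (P5)
bar 1: v0=F3 v1=C4 v2=G4 v3=G4 (M2)
bar 2: v0=D3 v1=D4 v2=E4 v3=E4 (M2)
bar 3: v0=C3 v1=D4 v2=G4 v3=G4 (P5)
bar 4: v0=F3 v1=D4 v2=A4 v3=A4 (M3)
bar 5: v0=G3 v1=G4 v2=D5 v3=D5 (P5)
  R1 @ bar1.0: G4/D5 P5 -> C4/G4 P5 similar
  R1 @ bar1.0: G4/D5 P5 -> C4/G4 P5 similar
  R1 @ bar1.0: D5/D5 P1 -> G4/G4 P1 similar
  R2 @ bar1.0: G3/G4 P8 -> F3/C4 P5 similar
  R4 @ bar1.0: F3/G4 M2 untreated
  R4 @ bar1.0: F3/G4 M2 untreated
  R1 @ bar2.0: G4/G4 P1 -> E4/E4 P1 similar
  R4 @ bar2.0: D3/E4 M2 untreated
  R4 @ bar2.0: D3/E4 M2 untreated
  R1 @ bar3.0: E4/E4 P1 -> G4/G4 P1 similar
  R4 @ bar3.0: C3/D4 M2 untreated
  R1 @ bar4.0: G4/G4 P1 -> A4/A4 P1 similar
  R1 @ bar5.0: D4/A4 P5 -> G4/D5 P5 similar
  R1 @ bar5.0: D4/A4 P5 -> G4/D5 P5 similar
  R1 @ bar5.0: A4/A4 P1 -> D5/D5 P1 similar
  R2 @ bar5.0: F3/D4 M6 -> G3/G4 P8 similar
  R2 @ bar5.0: F3/A4 M3 -> G3/D5 P5 similar
  R2 @ bar5.0: F3/A4 M3 -> G3/D5 P5 similar

No (18 violations)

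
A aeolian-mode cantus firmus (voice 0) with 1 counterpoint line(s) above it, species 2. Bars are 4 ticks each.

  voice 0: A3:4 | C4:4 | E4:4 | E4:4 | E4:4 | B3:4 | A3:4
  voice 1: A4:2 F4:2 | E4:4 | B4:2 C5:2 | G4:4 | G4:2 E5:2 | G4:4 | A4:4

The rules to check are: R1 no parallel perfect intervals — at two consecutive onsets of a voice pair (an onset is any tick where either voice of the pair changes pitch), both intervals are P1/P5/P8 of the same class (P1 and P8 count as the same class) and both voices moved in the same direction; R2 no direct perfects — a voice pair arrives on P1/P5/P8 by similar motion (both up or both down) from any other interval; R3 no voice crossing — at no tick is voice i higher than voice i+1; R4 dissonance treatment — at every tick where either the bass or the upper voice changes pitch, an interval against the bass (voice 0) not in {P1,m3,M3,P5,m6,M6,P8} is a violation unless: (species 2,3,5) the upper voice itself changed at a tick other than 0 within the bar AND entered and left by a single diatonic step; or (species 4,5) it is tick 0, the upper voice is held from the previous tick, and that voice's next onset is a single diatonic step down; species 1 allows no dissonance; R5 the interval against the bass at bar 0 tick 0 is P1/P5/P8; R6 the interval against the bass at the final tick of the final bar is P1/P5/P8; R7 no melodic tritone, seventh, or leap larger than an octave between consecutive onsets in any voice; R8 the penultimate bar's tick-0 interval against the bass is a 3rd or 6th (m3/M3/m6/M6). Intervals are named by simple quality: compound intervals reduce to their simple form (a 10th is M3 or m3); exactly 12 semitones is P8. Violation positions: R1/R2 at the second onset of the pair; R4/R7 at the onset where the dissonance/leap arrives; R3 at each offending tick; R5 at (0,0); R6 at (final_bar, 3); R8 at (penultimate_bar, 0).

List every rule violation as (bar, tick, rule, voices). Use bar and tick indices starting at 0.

(2, 0, R2, (0, 1))

bar 0: v0=A3 v1=A4 downbeat P8
bar 1: v0=C4 v1=E4 downbeat M3
bar 2: v0=E4 v1=B4 downbeat P5
bar 3: v0=E4 v1=G4 downbeat m3
bar 4: v0=E4 v1=G4 downbeat m3
bar 5: v0=B3 v1=G4 downbeat m6
bar 6: v0=A3 v1=A4 downbeat P8
  -> R2 @ bar 2 tick 0 v(0, 1): C4/E4 M3 -> E4/B4 P5 similar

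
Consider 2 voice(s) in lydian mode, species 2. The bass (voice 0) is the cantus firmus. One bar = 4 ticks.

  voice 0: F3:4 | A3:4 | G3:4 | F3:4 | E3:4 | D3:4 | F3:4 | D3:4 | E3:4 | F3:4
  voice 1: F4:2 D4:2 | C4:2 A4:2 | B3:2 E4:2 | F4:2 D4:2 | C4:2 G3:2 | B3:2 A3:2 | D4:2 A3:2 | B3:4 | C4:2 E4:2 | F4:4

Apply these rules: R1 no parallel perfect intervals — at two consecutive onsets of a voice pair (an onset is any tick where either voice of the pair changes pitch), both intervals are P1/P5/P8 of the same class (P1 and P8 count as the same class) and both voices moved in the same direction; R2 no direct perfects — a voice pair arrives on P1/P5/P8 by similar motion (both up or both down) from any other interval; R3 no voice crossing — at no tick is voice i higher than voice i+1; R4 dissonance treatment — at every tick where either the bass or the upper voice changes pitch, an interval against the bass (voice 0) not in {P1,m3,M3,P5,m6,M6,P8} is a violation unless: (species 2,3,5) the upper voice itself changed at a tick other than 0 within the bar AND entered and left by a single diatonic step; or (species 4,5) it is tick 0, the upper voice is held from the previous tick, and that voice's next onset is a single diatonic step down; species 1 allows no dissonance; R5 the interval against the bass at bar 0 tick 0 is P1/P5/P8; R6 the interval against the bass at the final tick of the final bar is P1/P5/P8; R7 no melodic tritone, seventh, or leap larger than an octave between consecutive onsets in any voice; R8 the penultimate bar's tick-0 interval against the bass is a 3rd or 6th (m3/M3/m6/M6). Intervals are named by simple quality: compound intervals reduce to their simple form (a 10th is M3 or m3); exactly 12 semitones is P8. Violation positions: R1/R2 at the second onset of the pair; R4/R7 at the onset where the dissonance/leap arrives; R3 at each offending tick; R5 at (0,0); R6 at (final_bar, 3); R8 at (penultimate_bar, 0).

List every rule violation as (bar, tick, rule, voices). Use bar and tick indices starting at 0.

bar 0: v0=F3 v1=F4 downbeat P8
bar 1: v0=A3 v1=C4 downbeat m3
bar 2: v0=G3 v1=B3 downbeat M3
bar 3: v0=F3 v1=F4 downbeat P8
bar 4: v0=E3 v1=C4 downbeat m6
bar 5: v0=D3 v1=B3 downbeat M6
bar 6: v0=F3 v1=D4 downbeat M6
bar 7: v0=D3 v1=B3 downbeat M6
bar 8: v0=E3 v1=C4 downbeat m6
bar 9: v0=F3 v1=F4 downbeat P8
  -> R7 @ bar 2 tick 0 v(1,): A4->B3 leap 10st
  -> R1 @ bar 9 tick 0 v(0, 1): E3/E4 P8 -> F3/F4 P8 similar

(2, 0, R7, (1,))
(9, 0, R1, (0, 1))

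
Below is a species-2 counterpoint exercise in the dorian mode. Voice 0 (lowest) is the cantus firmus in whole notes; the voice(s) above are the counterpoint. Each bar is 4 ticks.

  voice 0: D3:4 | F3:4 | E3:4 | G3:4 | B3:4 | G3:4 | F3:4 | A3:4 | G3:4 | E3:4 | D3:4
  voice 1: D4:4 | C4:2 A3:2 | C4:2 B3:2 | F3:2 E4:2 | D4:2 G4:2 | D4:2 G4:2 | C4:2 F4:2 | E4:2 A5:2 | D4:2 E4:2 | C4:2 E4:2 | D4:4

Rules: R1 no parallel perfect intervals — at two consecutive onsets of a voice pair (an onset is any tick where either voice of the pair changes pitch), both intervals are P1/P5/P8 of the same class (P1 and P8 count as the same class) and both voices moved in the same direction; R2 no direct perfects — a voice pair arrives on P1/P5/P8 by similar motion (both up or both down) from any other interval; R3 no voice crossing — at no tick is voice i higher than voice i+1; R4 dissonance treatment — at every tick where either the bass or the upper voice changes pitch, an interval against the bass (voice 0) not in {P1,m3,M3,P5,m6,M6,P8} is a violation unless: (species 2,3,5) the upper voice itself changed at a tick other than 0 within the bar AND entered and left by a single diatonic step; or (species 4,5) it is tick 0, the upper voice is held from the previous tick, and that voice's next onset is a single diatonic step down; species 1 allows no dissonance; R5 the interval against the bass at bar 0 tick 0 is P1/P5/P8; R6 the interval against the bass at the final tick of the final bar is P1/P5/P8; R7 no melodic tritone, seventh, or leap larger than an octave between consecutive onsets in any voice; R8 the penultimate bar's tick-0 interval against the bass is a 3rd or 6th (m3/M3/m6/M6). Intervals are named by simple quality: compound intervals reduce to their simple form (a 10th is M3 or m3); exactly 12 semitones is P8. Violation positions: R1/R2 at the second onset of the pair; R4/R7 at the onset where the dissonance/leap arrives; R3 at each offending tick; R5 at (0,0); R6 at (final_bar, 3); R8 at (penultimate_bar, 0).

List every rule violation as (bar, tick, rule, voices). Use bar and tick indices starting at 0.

(3, 0, R3, (0, 1))
(3, 0, R4, (0, 1))
(3, 0, R7, (1,))
(3, 1, R3, (0, 1))
(3, 2, R7, (1,))
(5, 0, R2, (0, 1))
(6, 0, R2, (0, 1))
(7, 2, R7, (1,))
(8, 0, R2, (0, 1))
(8, 0, R7, (1,))
(10, 0, R1, (0, 1))

bar 0: v0=D3 v1=D4 downbeat P8
bar 1: v0=F3 v1=C4 downbeat P5
bar 2: v0=E3 v1=C4 downbeat m6
bar 3: v0=G3 v1=F3 downbeat M2
bar 4: v0=B3 v1=D4 downbeat m3
bar 5: v0=G3 v1=D4 downbeat P5
bar 6: v0=F3 v1=C4 downbeat P5
bar 7: v0=A3 v1=E4 downbeat P5
bar 8: v0=G3 v1=D4 downbeat P5
bar 9: v0=E3 v1=C4 downbeat m6
bar 10: v0=D3 v1=D4 downbeat P8
  -> R3 @ bar 3 tick 0 v(0, 1): G3 above F3
  -> R4 @ bar 3 tick 0 v(0, 1): G3/F3 M2 untreated
  -> R7 @ bar 3 tick 0 v(1,): B3->F3 leap 6st
  -> R3 @ bar 3 tick 1 v(0, 1): G3 above F3
  -> R7 @ bar 3 tick 2 v(1,): F3->E4 leap 11st
  -> R2 @ bar 5 tick 0 v(0, 1): B3/G4 m6 -> G3/D4 P5 similar
  -> R2 @ bar 6 tick 0 v(0, 1): G3/G4 P8 -> F3/C4 P5 similar
  -> R7 @ bar 7 tick 2 v(1,): E4->A5 leap 17st
  -> R2 @ bar 8 tick 0 v(0, 1): A3/A5 P1 -> G3/D4 P5 similar
  -> R7 @ bar 8 tick 0 v(1,): A5->D4 leap 19st
  -> R1 @ bar 10 tick 0 v(0, 1): E3/E4 P8 -> D3/D4 P8 similar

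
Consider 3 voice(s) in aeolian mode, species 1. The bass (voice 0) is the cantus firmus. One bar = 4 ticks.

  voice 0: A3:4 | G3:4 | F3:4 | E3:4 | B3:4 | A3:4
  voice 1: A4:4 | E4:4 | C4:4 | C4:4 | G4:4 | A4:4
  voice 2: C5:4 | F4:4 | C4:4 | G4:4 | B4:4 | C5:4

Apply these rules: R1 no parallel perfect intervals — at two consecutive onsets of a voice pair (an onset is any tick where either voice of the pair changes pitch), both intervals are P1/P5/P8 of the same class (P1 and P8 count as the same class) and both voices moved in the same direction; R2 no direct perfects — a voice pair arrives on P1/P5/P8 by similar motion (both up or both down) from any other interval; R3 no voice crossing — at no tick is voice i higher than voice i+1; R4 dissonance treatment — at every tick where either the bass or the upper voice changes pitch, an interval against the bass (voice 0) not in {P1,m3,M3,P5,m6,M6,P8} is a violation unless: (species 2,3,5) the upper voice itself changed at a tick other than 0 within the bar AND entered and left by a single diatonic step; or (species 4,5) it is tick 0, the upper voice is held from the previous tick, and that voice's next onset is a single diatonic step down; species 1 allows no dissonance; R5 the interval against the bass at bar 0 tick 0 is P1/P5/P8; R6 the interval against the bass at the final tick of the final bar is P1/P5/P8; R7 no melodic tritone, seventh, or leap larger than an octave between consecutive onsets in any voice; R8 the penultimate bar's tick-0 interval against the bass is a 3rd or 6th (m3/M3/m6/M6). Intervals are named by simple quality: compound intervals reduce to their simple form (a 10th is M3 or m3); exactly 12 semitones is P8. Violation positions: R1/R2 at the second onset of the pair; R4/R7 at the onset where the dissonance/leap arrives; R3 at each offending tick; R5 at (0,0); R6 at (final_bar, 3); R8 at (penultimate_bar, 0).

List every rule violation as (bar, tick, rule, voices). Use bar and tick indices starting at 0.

(0, 0, R5, (0, 2))
(1, 0, R4, (0, 2))
(2, 0, R2, (0, 1))
(2, 0, R2, (0, 2))
(2, 0, R2, (1, 2))
(4, 0, R2, (0, 2))
(4, 0, R8, (0, 2))
(5, 3, R6, (0, 2))

bar 0: v0=A3 v1=A4 v2=C5 downbeat m3
bar 1: v0=G3 v1=E4 v2=F4 downbeat m7
bar 2: v0=F3 v1=C4 v2=C4 downbeat P5
bar 3: v0=E3 v1=C4 v2=G4 downbeat m3
bar 4: v0=B3 v1=G4 v2=B4 downbeat P8
bar 5: v0=A3 v1=A4 v2=C5 downbeat m3
  -> R5 @ bar 0 tick 0 v(0, 2): opens on m3
  -> R4 @ bar 1 tick 0 v(0, 2): G3/F4 m7 untreated
  -> R2 @ bar 2 tick 0 v(0, 1): G3/E4 M6 -> F3/C4 P5 similar
  -> R2 @ bar 2 tick 0 v(0, 2): G3/F4 m7 -> F3/C4 P5 similar
  -> R2 @ bar 2 tick 0 v(1, 2): E4/F4 m2 -> C4/C4 P1 similar
  -> R2 @ bar 4 tick 0 v(0, 2): E3/G4 m3 -> B3/B4 P8 similar
  -> R8 @ bar 4 tick 0 v(0, 2): penult P8 not 3rd/6th
  -> R6 @ bar 5 tick 3 v(0, 2): closes on m3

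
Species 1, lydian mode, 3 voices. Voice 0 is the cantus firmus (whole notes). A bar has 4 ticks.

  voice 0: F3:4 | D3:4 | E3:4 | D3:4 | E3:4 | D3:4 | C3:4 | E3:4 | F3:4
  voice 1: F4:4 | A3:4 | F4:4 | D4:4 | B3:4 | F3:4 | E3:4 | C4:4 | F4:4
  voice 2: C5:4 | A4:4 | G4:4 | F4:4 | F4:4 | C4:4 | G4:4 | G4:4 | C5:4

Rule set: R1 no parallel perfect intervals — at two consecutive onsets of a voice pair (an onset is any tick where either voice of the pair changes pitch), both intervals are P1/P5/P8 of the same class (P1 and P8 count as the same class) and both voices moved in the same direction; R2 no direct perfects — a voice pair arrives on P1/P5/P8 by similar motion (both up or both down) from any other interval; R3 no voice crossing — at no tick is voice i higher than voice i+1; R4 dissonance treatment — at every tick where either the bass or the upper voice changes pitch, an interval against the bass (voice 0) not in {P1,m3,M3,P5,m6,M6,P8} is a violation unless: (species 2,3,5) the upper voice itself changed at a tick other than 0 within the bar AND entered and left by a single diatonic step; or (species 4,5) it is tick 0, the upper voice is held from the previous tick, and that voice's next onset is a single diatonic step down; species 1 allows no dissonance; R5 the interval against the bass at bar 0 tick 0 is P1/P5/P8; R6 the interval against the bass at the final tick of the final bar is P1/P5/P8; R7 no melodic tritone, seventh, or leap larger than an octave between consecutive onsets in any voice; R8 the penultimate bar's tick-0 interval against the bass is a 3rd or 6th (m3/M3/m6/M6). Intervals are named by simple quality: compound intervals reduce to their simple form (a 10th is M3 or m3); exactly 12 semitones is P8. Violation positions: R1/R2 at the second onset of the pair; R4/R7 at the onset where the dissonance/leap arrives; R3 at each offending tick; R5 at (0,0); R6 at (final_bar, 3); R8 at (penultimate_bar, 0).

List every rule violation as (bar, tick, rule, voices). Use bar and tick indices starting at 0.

bar 0: v0=F3 v1=F4 v2=C5 downbeat P5
bar 1: v0=D3 v1=A3 v2=A4 downbeat P5
bar 2: v0=E3 v1=F4 v2=G4 downbeat m3
bar 3: v0=D3 v1=D4 v2=F4 downbeat m3
bar 4: v0=E3 v1=B3 v2=F4 downbeat m2
bar 5: v0=D3 v1=F3 v2=C4 downbeat m7
bar 6: v0=C3 v1=E3 v2=G4 downbeat P5
bar 7: v0=E3 v1=C4 v2=G4 downbeat m3
bar 8: v0=F3 v1=F4 v2=C5 downbeat P5
  -> R1 @ bar 1 tick 0 v(0, 2): F3/C5 P5 -> D3/A4 P5 similar
  -> R2 @ bar 1 tick 0 v(0, 1): F3/F4 P8 -> D3/A3 P5 similar
  -> R2 @ bar 1 tick 0 v(1, 2): F4/C5 P5 -> A3/A4 P8 similar
  -> R4 @ bar 2 tick 0 v(0, 1): E3/F4 m2 untreated
  -> R2 @ bar 3 tick 0 v(0, 1): E3/F4 m2 -> D3/D4 P8 similar
  -> R4 @ bar 4 tick 0 v(0, 2): E3/F4 m2 untreated
  -> R2 @ bar 5 tick 0 v(1, 2): B3/F4 TT -> F3/C4 P5 similar
  -> R4 @ bar 5 tick 0 v(0, 2): D3/C4 m7 untreated
  -> R7 @ bar 5 tick 0 v(1,): B3->F3 leap 6st
  -> R1 @ bar 8 tick 0 v(1, 2): C4/G4 P5 -> F4/C5 P5 similar
  -> R2 @ bar 8 tick 0 v(0, 1): E3/C4 m6 -> F3/F4 P8 similar
  -> R2 @ bar 8 tick 0 v(0, 2): E3/G4 m3 -> F3/C5 P5 similar

(1, 0, R1, (0, 2))
(1, 0, R2, (0, 1))
(1, 0, R2, (1, 2))
(2, 0, R4, (0, 1))
(3, 0, R2, (0, 1))
(4, 0, R4, (0, 2))
(5, 0, R2, (1, 2))
(5, 0, R4, (0, 2))
(5, 0, R7, (1,))
(8, 0, R1, (1, 2))
(8, 0, R2, (0, 1))
(8, 0, R2, (0, 2))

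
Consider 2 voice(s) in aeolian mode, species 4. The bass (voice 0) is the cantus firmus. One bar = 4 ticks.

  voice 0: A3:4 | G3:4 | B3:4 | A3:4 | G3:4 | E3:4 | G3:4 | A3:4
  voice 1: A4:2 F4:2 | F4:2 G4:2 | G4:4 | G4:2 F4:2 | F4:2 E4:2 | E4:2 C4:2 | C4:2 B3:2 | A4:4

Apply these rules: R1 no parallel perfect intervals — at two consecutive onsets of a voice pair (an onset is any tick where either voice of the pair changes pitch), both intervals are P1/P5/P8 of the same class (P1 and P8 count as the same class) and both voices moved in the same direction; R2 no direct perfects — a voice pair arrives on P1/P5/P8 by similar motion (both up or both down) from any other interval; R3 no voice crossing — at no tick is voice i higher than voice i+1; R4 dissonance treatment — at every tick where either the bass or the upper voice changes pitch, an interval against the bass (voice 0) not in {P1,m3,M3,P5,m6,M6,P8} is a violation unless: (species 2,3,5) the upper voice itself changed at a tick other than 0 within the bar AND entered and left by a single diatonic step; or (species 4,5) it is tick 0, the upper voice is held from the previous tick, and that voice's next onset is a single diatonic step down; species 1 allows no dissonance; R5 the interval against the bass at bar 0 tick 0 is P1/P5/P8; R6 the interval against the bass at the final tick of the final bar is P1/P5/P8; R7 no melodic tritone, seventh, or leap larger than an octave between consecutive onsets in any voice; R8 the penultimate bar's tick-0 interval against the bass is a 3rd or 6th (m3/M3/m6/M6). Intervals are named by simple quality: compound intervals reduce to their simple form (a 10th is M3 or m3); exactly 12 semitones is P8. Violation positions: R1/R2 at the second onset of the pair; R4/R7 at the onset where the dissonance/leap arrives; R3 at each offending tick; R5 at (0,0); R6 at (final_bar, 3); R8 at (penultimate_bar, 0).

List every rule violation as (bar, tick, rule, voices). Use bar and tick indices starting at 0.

bar 0: v0=A3 v1=A4 downbeat P8
bar 1: v0=G3 v1=F4 downbeat m7
bar 2: v0=B3 v1=G4 downbeat m6
bar 3: v0=A3 v1=G4 downbeat m7
bar 4: v0=G3 v1=F4 downbeat m7
bar 5: v0=E3 v1=E4 downbeat P8
bar 6: v0=G3 v1=C4 downbeat P4
bar 7: v0=A3 v1=A4 downbeat P8
  -> R4 @ bar 1 tick 0 v(0, 1): G3/F4 m7 untreated
  -> R8 @ bar 6 tick 0 v(0, 1): penult P4 not 3rd/6th
  -> R2 @ bar 7 tick 0 v(0, 1): G3/B3 M3 -> A3/A4 P8 similar
  -> R7 @ bar 7 tick 0 v(1,): B3->A4 leap 10st

(1, 0, R4, (0, 1))
(6, 0, R8, (0, 1))
(7, 0, R2, (0, 1))
(7, 0, R7, (1,))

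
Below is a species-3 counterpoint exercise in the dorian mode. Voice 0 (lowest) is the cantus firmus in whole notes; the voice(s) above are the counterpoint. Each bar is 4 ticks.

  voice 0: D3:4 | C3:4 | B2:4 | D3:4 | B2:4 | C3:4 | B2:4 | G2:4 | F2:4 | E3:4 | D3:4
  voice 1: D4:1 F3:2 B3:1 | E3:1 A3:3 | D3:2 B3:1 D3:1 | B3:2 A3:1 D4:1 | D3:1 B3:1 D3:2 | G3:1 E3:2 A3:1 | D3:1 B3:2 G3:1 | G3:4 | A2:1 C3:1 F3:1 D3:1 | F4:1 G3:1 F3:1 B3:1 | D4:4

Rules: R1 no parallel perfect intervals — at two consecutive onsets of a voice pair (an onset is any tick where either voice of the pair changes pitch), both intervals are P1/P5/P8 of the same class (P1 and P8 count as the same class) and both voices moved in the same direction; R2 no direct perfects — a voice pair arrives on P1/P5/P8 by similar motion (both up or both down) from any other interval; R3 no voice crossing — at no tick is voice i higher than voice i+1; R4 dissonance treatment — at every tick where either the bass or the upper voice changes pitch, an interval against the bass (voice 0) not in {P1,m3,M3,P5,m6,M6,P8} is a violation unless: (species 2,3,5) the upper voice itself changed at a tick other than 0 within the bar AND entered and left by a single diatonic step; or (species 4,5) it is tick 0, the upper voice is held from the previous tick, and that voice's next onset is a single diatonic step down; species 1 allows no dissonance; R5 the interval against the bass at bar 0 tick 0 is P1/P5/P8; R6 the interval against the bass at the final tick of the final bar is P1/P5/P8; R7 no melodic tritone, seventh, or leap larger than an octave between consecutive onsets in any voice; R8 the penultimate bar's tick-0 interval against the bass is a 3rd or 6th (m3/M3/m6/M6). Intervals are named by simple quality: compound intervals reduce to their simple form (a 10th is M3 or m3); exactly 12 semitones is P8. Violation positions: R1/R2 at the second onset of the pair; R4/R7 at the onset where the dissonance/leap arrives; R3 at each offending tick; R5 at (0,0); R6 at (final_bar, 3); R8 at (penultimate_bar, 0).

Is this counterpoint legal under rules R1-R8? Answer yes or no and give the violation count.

No (10 violations)

bar 0: v0=D3 v1=D4 (P8)
bar 1: v0=C3 v1=E3 (M3)
bar 2: v0=B2 v1=D3 (m3)
bar 3: v0=D3 v1=B3 (M6)
bar 4: v0=B2 v1=D3 (m3)
bar 5: v0=C3 v1=G3 (P5)
bar 6: v0=B2 v1=D3 (m3)
bar 7: v0=G2 v1=G3 (P8)
bar 8: v0=F2 v1=A2 (M3)
bar 9: v0=E3 v1=F4 (m2)
bar 10: v0=D3 v1=D4 (P8)
  R7 @ bar0.3: F3->B3 leap 6st
  R2 @ bar5.0: B2/D3 m3 -> C3/G3 P5 similar
  R7 @ bar8.0: G3->A2 leap 10st
  R4 @ bar9.0: E3/F4 m2 untreated
  R7 @ bar9.0: F2->E3 leap 11st
  R7 @ bar9.0: D3->F4 leap 15st
  R8 @ bar9.0: penult m2 not 3rd/6th
  R7 @ bar9.1: F4->G3 leap 10st
  R4 @ bar9.2: E3/F3 m2 untreated
  R7 @ bar9.3: F3->B3 leap 6st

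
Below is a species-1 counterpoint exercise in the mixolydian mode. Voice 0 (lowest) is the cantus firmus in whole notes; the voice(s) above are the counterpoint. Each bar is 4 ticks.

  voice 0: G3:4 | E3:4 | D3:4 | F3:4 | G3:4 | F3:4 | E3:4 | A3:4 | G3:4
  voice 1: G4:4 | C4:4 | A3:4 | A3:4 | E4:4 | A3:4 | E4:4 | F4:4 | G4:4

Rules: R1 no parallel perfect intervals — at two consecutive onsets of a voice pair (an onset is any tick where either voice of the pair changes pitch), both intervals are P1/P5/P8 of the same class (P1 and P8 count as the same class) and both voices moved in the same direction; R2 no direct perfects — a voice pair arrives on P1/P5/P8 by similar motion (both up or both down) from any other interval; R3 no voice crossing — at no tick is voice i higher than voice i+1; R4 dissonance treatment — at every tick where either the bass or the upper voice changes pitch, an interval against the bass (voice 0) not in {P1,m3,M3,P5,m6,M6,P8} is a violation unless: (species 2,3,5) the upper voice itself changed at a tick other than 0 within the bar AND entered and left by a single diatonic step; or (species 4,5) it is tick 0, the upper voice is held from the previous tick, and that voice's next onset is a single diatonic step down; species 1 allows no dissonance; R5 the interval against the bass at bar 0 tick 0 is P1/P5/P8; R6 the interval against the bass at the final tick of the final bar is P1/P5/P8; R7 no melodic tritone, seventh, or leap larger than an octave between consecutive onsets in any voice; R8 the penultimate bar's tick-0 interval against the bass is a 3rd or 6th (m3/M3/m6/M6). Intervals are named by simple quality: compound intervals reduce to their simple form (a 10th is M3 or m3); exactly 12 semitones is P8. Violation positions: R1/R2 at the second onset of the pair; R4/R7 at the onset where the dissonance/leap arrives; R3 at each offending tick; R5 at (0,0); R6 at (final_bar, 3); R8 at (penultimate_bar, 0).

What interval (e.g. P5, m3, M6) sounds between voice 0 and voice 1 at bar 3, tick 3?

M3

voice 0=F3 voice 1=A3 -> M3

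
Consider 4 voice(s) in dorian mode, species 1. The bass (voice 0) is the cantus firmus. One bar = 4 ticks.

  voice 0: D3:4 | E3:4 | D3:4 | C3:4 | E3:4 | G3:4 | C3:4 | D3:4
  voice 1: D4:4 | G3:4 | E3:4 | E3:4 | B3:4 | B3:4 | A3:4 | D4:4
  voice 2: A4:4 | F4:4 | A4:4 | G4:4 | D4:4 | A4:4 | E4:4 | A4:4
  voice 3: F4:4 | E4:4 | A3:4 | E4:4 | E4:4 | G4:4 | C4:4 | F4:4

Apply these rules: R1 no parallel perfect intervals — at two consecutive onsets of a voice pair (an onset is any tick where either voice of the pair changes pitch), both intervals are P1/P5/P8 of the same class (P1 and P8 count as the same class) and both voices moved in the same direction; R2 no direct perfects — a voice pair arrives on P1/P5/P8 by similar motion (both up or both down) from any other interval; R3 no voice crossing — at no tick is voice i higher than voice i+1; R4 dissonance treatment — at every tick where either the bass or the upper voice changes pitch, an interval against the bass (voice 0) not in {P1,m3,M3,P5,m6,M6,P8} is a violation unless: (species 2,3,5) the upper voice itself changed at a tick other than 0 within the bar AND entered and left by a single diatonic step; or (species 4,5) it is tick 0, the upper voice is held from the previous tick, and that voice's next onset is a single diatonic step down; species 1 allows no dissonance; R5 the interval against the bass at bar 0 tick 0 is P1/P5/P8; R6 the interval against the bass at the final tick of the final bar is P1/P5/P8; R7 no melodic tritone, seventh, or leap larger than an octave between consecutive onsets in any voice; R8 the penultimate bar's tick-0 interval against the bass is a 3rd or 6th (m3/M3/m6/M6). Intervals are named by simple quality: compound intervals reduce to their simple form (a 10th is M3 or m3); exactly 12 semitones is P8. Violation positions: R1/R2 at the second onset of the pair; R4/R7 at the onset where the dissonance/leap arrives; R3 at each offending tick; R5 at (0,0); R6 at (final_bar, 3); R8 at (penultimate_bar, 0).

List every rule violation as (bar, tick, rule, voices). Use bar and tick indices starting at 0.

bar 0: v0=D3 v1=D4 v2=A4 v3=F4 downbeat m3
bar 1: v0=E3 v1=G3 v2=F4 v3=E4 downbeat P8
bar 2: v0=D3 v1=E3 v2=A4 v3=A3 downbeat P5
bar 3: v0=C3 v1=E3 v2=G4 v3=E4 downbeat M3
bar 4: v0=E3 v1=B3 v2=D4 v3=E4 downbeat P8
bar 5: v0=G3 v1=B3 v2=A4 v3=G4 downbeat P8
bar 6: v0=C3 v1=A3 v2=E4 v3=C4 downbeat P8
bar 7: v0=D3 v1=D4 v2=A4 v3=F4 downbeat m3
  -> R3 @ bar 0 tick 0 v(2, 3): A4 above F4
  -> R5 @ bar 0 tick 0 v(0, 3): opens on m3
  -> R3 @ bar 0 tick 1 v(2, 3): A4 above F4
  -> R3 @ bar 0 tick 2 v(2, 3): A4 above F4
  -> R3 @ bar 0 tick 3 v(2, 3): A4 above F4
  -> R3 @ bar 1 tick 0 v(2, 3): F4 above E4
  -> R4 @ bar 1 tick 0 v(0, 2): E3/F4 m2 untreated
  -> R3 @ bar 1 tick 1 v(2, 3): F4 above E4
  -> R3 @ bar 1 tick 2 v(2, 3): F4 above E4
  -> R3 @ bar 1 tick 3 v(2, 3): F4 above E4
  -> R2 @ bar 2 tick 0 v(0, 3): E3/E4 P8 -> D3/A3 P5 similar
  -> R3 @ bar 2 tick 0 v(2, 3): A4 above A3
  -> R4 @ bar 2 tick 0 v(0, 1): D3/E3 M2 untreated
  -> R3 @ bar 2 tick 1 v(2, 3): A4 above A3
  -> R3 @ bar 2 tick 2 v(2, 3): A4 above A3
  -> R3 @ bar 2 tick 3 v(2, 3): A4 above A3
  -> R1 @ bar 3 tick 0 v(0, 2): D3/A4 P5 -> C3/G4 P5 similar
  -> R3 @ bar 3 tick 0 v(2, 3): G4 above E4
  -> R3 @ bar 3 tick 1 v(2, 3): G4 above E4
  -> R3 @ bar 3 tick 2 v(2, 3): G4 above E4
  -> R3 @ bar 3 tick 3 v(2, 3): G4 above E4
  -> R2 @ bar 4 tick 0 v(0, 1): C3/E3 M3 -> E3/B3 P5 similar
  -> R4 @ bar 4 tick 0 v(0, 2): E3/D4 m7 untreated
  -> R1 @ bar 5 tick 0 v(0, 3): E3/E4 P8 -> G3/G4 P8 similar
  -> R3 @ bar 5 tick 0 v(2, 3): A4 above G4
  -> R4 @ bar 5 tick 0 v(0, 2): G3/A4 M2 untreated
  -> R3 @ bar 5 tick 1 v(2, 3): A4 above G4
  -> R3 @ bar 5 tick 2 v(2, 3): A4 above G4
  -> R3 @ bar 5 tick 3 v(2, 3): A4 above G4
  -> R1 @ bar 6 tick 0 v(0, 3): G3/G4 P8 -> C3/C4 P8 similar
  -> R2 @ bar 6 tick 0 v(1, 2): B3/A4 m7 -> A3/E4 P5 similar
  -> R3 @ bar 6 tick 0 v(2, 3): E4 above C4
  -> R8 @ bar 6 tick 0 v(0, 3): penult P8 not 3rd/6th
  -> R3 @ bar 6 tick 1 v(2, 3): E4 above C4
  -> R3 @ bar 6 tick 2 v(2, 3): E4 above C4
  -> R3 @ bar 6 tick 3 v(2, 3): E4 above C4
  -> R1 @ bar 7 tick 0 v(1, 2): A3/E4 P5 -> D4/A4 P5 similar
  -> R2 @ bar 7 tick 0 v(0, 1): C3/A3 M6 -> D3/D4 P8 similar
  -> R2 @ bar 7 tick 0 v(0, 2): C3/E4 M3 -> D3/A4 P5 similar
  -> R3 @ bar 7 tick 0 v(2, 3): A4 above F4
  -> R3 @ bar 7 tick 1 v(2, 3): A4 above F4
  -> R3 @ bar 7 tick 2 v(2, 3): A4 above F4
  -> R3 @ bar 7 tick 3 v(2, 3): A4 above F4
  -> R6 @ bar 7 tick 3 v(0, 3): closes on m3

(0, 0, R3, (2, 3))
(0, 0, R5, (0, 3))
(0, 1, R3, (2, 3))
(0, 2, R3, (2, 3))
(0, 3, R3, (2, 3))
(1, 0, R3, (2, 3))
(1, 0, R4, (0, 2))
(1, 1, R3, (2, 3))
(1, 2, R3, (2, 3))
(1, 3, R3, (2, 3))
(2, 0, R2, (0, 3))
(2, 0, R3, (2, 3))
(2, 0, R4, (0, 1))
(2, 1, R3, (2, 3))
(2, 2, R3, (2, 3))
(2, 3, R3, (2, 3))
(3, 0, R1, (0, 2))
(3, 0, R3, (2, 3))
(3, 1, R3, (2, 3))
(3, 2, R3, (2, 3))
(3, 3, R3, (2, 3))
(4, 0, R2, (0, 1))
(4, 0, R4, (0, 2))
(5, 0, R1, (0, 3))
(5, 0, R3, (2, 3))
(5, 0, R4, (0, 2))
(5, 1, R3, (2, 3))
(5, 2, R3, (2, 3))
(5, 3, R3, (2, 3))
(6, 0, R1, (0, 3))
(6, 0, R2, (1, 2))
(6, 0, R3, (2, 3))
(6, 0, R8, (0, 3))
(6, 1, R3, (2, 3))
(6, 2, R3, (2, 3))
(6, 3, R3, (2, 3))
(7, 0, R1, (1, 2))
(7, 0, R2, (0, 1))
(7, 0, R2, (0, 2))
(7, 0, R3, (2, 3))
(7, 1, R3, (2, 3))
(7, 2, R3, (2, 3))
(7, 3, R3, (2, 3))
(7, 3, R6, (0, 3))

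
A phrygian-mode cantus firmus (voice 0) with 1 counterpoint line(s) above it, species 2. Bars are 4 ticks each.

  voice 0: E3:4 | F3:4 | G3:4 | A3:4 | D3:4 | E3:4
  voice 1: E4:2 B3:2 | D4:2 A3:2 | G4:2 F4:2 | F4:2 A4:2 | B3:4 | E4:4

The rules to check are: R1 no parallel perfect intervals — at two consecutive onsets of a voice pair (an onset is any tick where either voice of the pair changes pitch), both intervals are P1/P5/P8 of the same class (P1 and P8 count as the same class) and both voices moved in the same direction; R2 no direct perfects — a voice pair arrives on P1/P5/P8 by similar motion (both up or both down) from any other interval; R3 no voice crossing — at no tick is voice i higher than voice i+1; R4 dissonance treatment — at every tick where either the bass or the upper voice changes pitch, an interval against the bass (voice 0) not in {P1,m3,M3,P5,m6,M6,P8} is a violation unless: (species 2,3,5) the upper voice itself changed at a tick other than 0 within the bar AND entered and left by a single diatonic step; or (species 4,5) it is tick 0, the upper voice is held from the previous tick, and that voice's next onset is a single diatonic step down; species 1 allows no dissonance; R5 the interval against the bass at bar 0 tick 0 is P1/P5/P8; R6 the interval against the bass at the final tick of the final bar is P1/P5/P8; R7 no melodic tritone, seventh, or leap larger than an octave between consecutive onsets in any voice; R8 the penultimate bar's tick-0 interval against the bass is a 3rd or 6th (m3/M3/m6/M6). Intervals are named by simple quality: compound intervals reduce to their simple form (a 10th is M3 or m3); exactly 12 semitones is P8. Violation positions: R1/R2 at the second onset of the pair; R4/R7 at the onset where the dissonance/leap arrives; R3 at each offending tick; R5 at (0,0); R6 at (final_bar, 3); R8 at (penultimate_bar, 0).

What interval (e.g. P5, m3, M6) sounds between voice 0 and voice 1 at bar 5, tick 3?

P8

voice 0=E3 voice 1=E4 -> P8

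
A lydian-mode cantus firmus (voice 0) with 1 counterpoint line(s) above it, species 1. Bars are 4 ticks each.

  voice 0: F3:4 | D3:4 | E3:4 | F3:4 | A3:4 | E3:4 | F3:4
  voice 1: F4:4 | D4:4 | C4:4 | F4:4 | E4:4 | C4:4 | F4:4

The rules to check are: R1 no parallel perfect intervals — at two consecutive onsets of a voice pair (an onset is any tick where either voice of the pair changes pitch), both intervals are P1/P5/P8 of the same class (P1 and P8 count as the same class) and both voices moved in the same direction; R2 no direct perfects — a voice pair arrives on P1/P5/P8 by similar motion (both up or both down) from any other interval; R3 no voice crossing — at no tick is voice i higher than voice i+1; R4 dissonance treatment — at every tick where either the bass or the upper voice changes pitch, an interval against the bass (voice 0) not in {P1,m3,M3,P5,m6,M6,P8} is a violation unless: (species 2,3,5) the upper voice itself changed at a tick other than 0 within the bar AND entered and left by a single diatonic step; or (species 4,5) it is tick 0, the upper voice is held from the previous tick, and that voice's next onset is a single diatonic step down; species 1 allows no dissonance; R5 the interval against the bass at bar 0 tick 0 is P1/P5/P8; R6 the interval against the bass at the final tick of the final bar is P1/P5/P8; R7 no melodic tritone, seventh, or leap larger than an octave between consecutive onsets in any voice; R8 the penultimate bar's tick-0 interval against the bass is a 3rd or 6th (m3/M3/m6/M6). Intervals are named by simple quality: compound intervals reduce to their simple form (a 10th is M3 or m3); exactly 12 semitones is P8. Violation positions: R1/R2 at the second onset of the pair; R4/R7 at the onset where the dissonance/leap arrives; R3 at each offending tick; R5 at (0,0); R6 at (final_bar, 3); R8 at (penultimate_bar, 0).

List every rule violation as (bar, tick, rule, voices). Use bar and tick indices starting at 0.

bar 0: v0=F3 v1=F4 downbeat P8
bar 1: v0=D3 v1=D4 downbeat P8
bar 2: v0=E3 v1=C4 downbeat m6
bar 3: v0=F3 v1=F4 downbeat P8
bar 4: v0=A3 v1=E4 downbeat P5
bar 5: v0=E3 v1=C4 downbeat m6
bar 6: v0=F3 v1=F4 downbeat P8
  -> R1 @ bar 1 tick 0 v(0, 1): F3/F4 P8 -> D3/D4 P8 similar
  -> R2 @ bar 3 tick 0 v(0, 1): E3/C4 m6 -> F3/F4 P8 similar
  -> R2 @ bar 6 tick 0 v(0, 1): E3/C4 m6 -> F3/F4 P8 similar

(1, 0, R1, (0, 1))
(3, 0, R2, (0, 1))
(6, 0, R2, (0, 1))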